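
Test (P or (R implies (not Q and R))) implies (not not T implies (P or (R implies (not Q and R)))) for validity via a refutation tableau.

Valid

Assume the negation and expand:
Initial set: {not ((P or (R implies (not Q and R))) implies (not not T implies (P or (R implies (not Q and R)))))}.
not ((P or (R implies (not Q and R))) implies (not not T implies (P or (R implies (not Q and R))))): α-rule — add (P or (R implies (not Q and R))), not (not not T implies (P or (R implies (not Q and R)))).
not (not not T implies (P or (R implies (not Q and R)))): α-rule — add not not T, not (P or (R implies (not Q and R))).
not not T: drop double negation, giving T.
not (P or (R implies (not Q and R))): α-rule — add not P, not (R implies (not Q and R)).
not (R implies (not Q and R)): α-rule — add R, not (not Q and R).
(P or (R implies (not Q and R))): β-rule — branch into P  //  (R implies (not Q and R)).
  branch 1 (add P):
    × closes — contains both P and not P.
  branch 2 (add (R implies (not Q and R))):
    not (not Q and R): β-rule — branch into not not Q  //  not R.
      branch 2.1 (add not not Q):
        (R implies (not Q and R)): β-rule — branch into not R  //  (not Q and R).
          branch 2.1.1 (add not R):
            × closes — contains both R and not R.
          branch 2.1.2 (add (not Q and R)):
            (not Q and R): α-rule — add not Q, R.
            × closes — contains both Q and not Q.
      branch 2.2 (add not R):
        × closes — contains both R and not R.
All 4 branches close.
Every branch closed, so the negation is unsatisfiable and the formula is valid.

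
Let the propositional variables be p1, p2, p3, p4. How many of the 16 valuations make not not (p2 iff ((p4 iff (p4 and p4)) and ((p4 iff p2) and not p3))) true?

8

Initial set: {not not (p2 iff ((p4 iff (p4 and p4)) and ((p4 iff p2) and not p3)))}.
not not (p2 iff ((p4 iff (p4 and p4)) and ((p4 iff p2) and not p3))): drop double negation, giving (p2 iff ((p4 iff (p4 and p4)) and ((p4 iff p2) and not p3))).
(p2 iff ((p4 iff (p4 and p4)) and ((p4 iff p2) and not p3))): β-rule — branch into p2, ((p4 iff (p4 and p4)) and ((p4 iff p2) and not p3))  //  not p2, not ((p4 iff (p4 and p4)) and ((p4 iff p2) and not p3)).
  branch 1 (add p2, ((p4 iff (p4 and p4)) and ((p4 iff p2) and not p3))):
    ((p4 iff (p4 and p4)) and ((p4 iff p2) and not p3)): α-rule — add (p4 iff (p4 and p4)), ((p4 iff p2) and not p3).
    ((p4 iff p2) and not p3): α-rule — add (p4 iff p2), not p3.
    (p4 iff (p4 and p4)): β-rule — branch into p4, (p4 and p4)  //  not p4, not (p4 and p4).
      branch 1.1 (add p4, (p4 and p4)):
        (p4 and p4): α-rule — add p4, p4.
        (p4 iff p2): β-rule — branch into p4, p2  //  not p4, not p2.
          branch 1.1.1 (add p4, p2):
            ○ open, literals {p2=1, p3=0, p4=1}.
          branch 1.1.2 (add not p4, not p2):
            × closes — contains both p4 and not p4.
      branch 1.2 (add not p4, not (p4 and p4)):
        (p4 iff p2): β-rule — branch into p4, p2  //  not p4, not p2.
          branch 1.2.1 (add p4, p2):
            × closes — contains both p4 and not p4.
          branch 1.2.2 (add not p4, not p2):
            × closes — contains both p2 and not p2.
  branch 2 (add not p2, not ((p4 iff (p4 and p4)) and ((p4 iff p2) and not p3))):
    not ((p4 iff (p4 and p4)) and ((p4 iff p2) and not p3)): β-rule — branch into not (p4 iff (p4 and p4))  //  not ((p4 iff p2) and not p3).
      branch 2.1 (add not (p4 iff (p4 and p4))):
        not (p4 iff (p4 and p4)): β-rule — branch into p4, not (p4 and p4)  //  not p4, (p4 and p4).
          branch 2.1.1 (add p4, not (p4 and p4)):
            not (p4 and p4): β-rule — branch into not p4  //  not p4.
              branch 2.1.1.1 (add not p4):
                × closes — contains both p4 and not p4.
              branch 2.1.1.2 (add not p4):
                × closes — contains both p4 and not p4.
          branch 2.1.2 (add not p4, (p4 and p4)):
            (p4 and p4): α-rule — add p4, p4.
            × closes — contains both p4 and not p4.
      branch 2.2 (add not ((p4 iff p2) and not p3)):
        not ((p4 iff p2) and not p3): β-rule — branch into not (p4 iff p2)  //  not not p3.
          branch 2.2.1 (add not (p4 iff p2)):
            not (p4 iff p2): β-rule — branch into p4, not p2  //  not p4, p2.
              branch 2.2.1.1 (add p4, not p2):
                ○ open, literals {p2=0, p4=1}.
              branch 2.2.1.2 (add not p4, p2):
                × closes — contains both p2 and not p2.
          branch 2.2.2 (add not not p3):
            ○ open, literals {p2=0, p3=1}.
7 branches closed, 3 open.
Each open branch fixes some atoms; the unmentioned ones are free. Counting distinct full assignments: branch {p2=1, p3=0, p4=1} (p1) contributes 2 new; branch {p2=0, p4=1} (p1, p3) contributes 4 new; branch {p2=0, p3=1} (p1, p4) contributes 2 new. Total: 8.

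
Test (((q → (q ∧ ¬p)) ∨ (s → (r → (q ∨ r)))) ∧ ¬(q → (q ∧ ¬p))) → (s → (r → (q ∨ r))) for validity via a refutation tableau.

Valid

Assume the negation and expand:
Initial set: {¬((((q → (q ∧ ¬p)) ∨ (s → (r → (q ∨ r)))) ∧ ¬(q → (q ∧ ¬p))) → (s → (r → (q ∨ r))))}.
¬((((q → (q ∧ ¬p)) ∨ (s → (r → (q ∨ r)))) ∧ ¬(q → (q ∧ ¬p))) → (s → (r → (q ∨ r)))): α-rule — add (((q → (q ∧ ¬p)) ∨ (s → (r → (q ∨ r)))) ∧ ¬(q → (q ∧ ¬p))), ¬(s → (r → (q ∨ r))).
(((q → (q ∧ ¬p)) ∨ (s → (r → (q ∨ r)))) ∧ ¬(q → (q ∧ ¬p))): α-rule — add ((q → (q ∧ ¬p)) ∨ (s → (r → (q ∨ r)))), ¬(q → (q ∧ ¬p)).
¬(s → (r → (q ∨ r))): α-rule — add s, ¬(r → (q ∨ r)).
¬(q → (q ∧ ¬p)): α-rule — add q, ¬(q ∧ ¬p).
¬(r → (q ∨ r)): α-rule — add r, ¬(q ∨ r).
¬(q ∨ r): α-rule — add ¬q, ¬r.
× closes — contains both q and ¬q.
All 1 branch closes.
Every branch closed, so the negation is unsatisfiable and the formula is valid.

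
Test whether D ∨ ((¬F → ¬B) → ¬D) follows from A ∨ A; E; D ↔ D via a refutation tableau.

Initial set: {(A ∨ A); E; (D ↔ D); ¬(D ∨ ((¬F → ¬B) → ¬D))}.
¬(D ∨ ((¬F → ¬B) → ¬D)): α-rule — add ¬D, ¬((¬F → ¬B) → ¬D).
¬((¬F → ¬B) → ¬D): α-rule — add (¬F → ¬B), ¬¬D.
× closes — contains both D and ¬D.
All 1 branch closes.
Every branch closed, so the premises entail the conclusion.

Yes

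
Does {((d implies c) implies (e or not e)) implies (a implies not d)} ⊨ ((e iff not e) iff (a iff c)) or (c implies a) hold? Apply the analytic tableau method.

Yes

Initial set: {(((d implies c) implies (e or not e)) implies (a implies not d)); not (((e iff not e) iff (a iff c)) or (c implies a))}.
not (((e iff not e) iff (a iff c)) or (c implies a)): α-rule — add not ((e iff not e) iff (a iff c)), not (c implies a).
not (c implies a): α-rule — add c, not a.
(((d implies c) implies (e or not e)) implies (a implies not d)): β-rule — branch into not ((d implies c) implies (e or not e))  //  (a implies not d).
  branch 1 (add not ((d implies c) implies (e or not e))):
    not ((d implies c) implies (e or not e)): α-rule — add (d implies c), not (e or not e).
    not (e or not e): α-rule — add not e, not not e.
    × closes — contains both e and not e.
  branch 2 (add (a implies not d)):
    not ((e iff not e) iff (a iff c)): β-rule — branch into (e iff not e), not (a iff c)  //  not (e iff not e), (a iff c).
      branch 2.1 (add (e iff not e), not (a iff c)):
        (a implies not d): β-rule — branch into not a  //  not d.
          branch 2.1.1 (add not a):
            (e iff not e): β-rule — branch into e, not e  //  not e, not not e.
              branch 2.1.1.1 (add e, not e):
                × closes — contains both e and not e.
              branch 2.1.1.2 (add not e, not not e):
                × closes — contains both e and not e.
          branch 2.1.2 (add not d):
            (e iff not e): β-rule — branch into e, not e  //  not e, not not e.
              branch 2.1.2.1 (add e, not e):
                × closes — contains both e and not e.
              branch 2.1.2.2 (add not e, not not e):
                × closes — contains both e and not e.
      branch 2.2 (add not (e iff not e), (a iff c)):
        (a implies not d): β-rule — branch into not a  //  not d.
          branch 2.2.1 (add not a):
            not (e iff not e): β-rule — branch into e, not not e  //  not e, not e.
              branch 2.2.1.1 (add e, not not e):
                (a iff c): β-rule — branch into a, c  //  not a, not c.
                  branch 2.2.1.1.1 (add a, c):
                    × closes — contains both a and not a.
                  branch 2.2.1.1.2 (add not a, not c):
                    × closes — contains both c and not c.
              branch 2.2.1.2 (add not e, not e):
                (a iff c): β-rule — branch into a, c  //  not a, not c.
                  branch 2.2.1.2.1 (add a, c):
                    × closes — contains both a and not a.
                  branch 2.2.1.2.2 (add not a, not c):
                    × closes — contains both c and not c.
          branch 2.2.2 (add not d):
            not (e iff not e): β-rule — branch into e, not not e  //  not e, not e.
              branch 2.2.2.1 (add e, not not e):
                (a iff c): β-rule — branch into a, c  //  not a, not c.
                  branch 2.2.2.1.1 (add a, c):
                    × closes — contains both a and not a.
                  branch 2.2.2.1.2 (add not a, not c):
                    × closes — contains both c and not c.
              branch 2.2.2.2 (add not e, not e):
                (a iff c): β-rule — branch into a, c  //  not a, not c.
                  branch 2.2.2.2.1 (add a, c):
                    × closes — contains both a and not a.
                  branch 2.2.2.2.2 (add not a, not c):
                    × closes — contains both c and not c.
All 13 branches close.
Every branch closed, so the premises entail the conclusion.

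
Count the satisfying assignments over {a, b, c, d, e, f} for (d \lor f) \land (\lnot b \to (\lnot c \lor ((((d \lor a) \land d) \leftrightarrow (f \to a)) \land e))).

40

Initial set: {((d \lor f) \land (\lnot b \to (\lnot c \lor ((((d \lor a) \land d) \leftrightarrow (f \to a)) \land e))))}.
((d \lor f) \land (\lnot b \to (\lnot c \lor ((((d \lor a) \land d) \leftrightarrow (f \to a)) \land e)))): α-rule — add (d \lor f), (\lnot b \to (\lnot c \lor ((((d \lor a) \land d) \leftrightarrow (f \to a)) \land e))).
(d \lor f): β-rule — branch into d  //  f.
  branch 1 (add d):
    (\lnot b \to (\lnot c \lor ((((d \lor a) \land d) \leftrightarrow (f \to a)) \land e))): β-rule — branch into \lnot \lnot b  //  (\lnot c \lor ((((d \lor a) \land d) \leftrightarrow (f \to a)) \land e)).
      branch 1.1 (add \lnot \lnot b):
        ○ open, literals {b=true, d=true}.
      branch 1.2 (add (\lnot c \lor ((((d \lor a) \land d) \leftrightarrow (f \to a)) \land e))):
        (\lnot c \lor ((((d \lor a) \land d) \leftrightarrow (f \to a)) \land e)): β-rule — branch into \lnot c  //  ((((d \lor a) \land d) \leftrightarrow (f \to a)) \land e).
          branch 1.2.1 (add \lnot c):
            ○ open, literals {c=false, d=true}.
          branch 1.2.2 (add ((((d \lor a) \land d) \leftrightarrow (f \to a)) \land e)):
            ((((d \lor a) \land d) \leftrightarrow (f \to a)) \land e): α-rule — add (((d \lor a) \land d) \leftrightarrow (f \to a)), e.
            (((d \lor a) \land d) \leftrightarrow (f \to a)): β-rule — branch into ((d \lor a) \land d), (f \to a)  //  \lnot ((d \lor a) \land d), \lnot (f \to a).
              branch 1.2.2.1 (add ((d \lor a) \land d), (f \to a)):
                ((d \lor a) \land d): α-rule — add (d \lor a), d.
                (f \to a): β-rule — branch into \lnot f  //  a.
                  branch 1.2.2.1.1 (add \lnot f):
                    (d \lor a): β-rule — branch into d  //  a.
                      branch 1.2.2.1.1.1 (add d):
                        ○ open, literals {d=true, e=true, f=false}.
                      branch 1.2.2.1.1.2 (add a):
                        ○ open, literals {a=true, d=true, e=true, f=false}.
                  branch 1.2.2.1.2 (add a):
                    (d \lor a): β-rule — branch into d  //  a.
                      branch 1.2.2.1.2.1 (add d):
                        ○ open, literals {a=true, d=true, e=true}.
                      branch 1.2.2.1.2.2 (add a):
                        ○ open, literals {a=true, d=true, e=true}.
              branch 1.2.2.2 (add \lnot ((d \lor a) \land d), \lnot (f \to a)):
                \lnot (f \to a): α-rule — add f, \lnot a.
                \lnot ((d \lor a) \land d): β-rule — branch into \lnot (d \lor a)  //  \lnot d.
                  branch 1.2.2.2.1 (add \lnot (d \lor a)):
                    \lnot (d \lor a): α-rule — add \lnot d, \lnot a.
                    × closes — contains both d and \lnot d.
                  branch 1.2.2.2.2 (add \lnot d):
                    × closes — contains both d and \lnot d.
  branch 2 (add f):
    (\lnot b \to (\lnot c \lor ((((d \lor a) \land d) \leftrightarrow (f \to a)) \land e))): β-rule — branch into \lnot \lnot b  //  (\lnot c \lor ((((d \lor a) \land d) \leftrightarrow (f \to a)) \land e)).
      branch 2.1 (add \lnot \lnot b):
        ○ open, literals {b=true, f=true}.
      branch 2.2 (add (\lnot c \lor ((((d \lor a) \land d) \leftrightarrow (f \to a)) \land e))):
        (\lnot c \lor ((((d \lor a) \land d) \leftrightarrow (f \to a)) \land e)): β-rule — branch into \lnot c  //  ((((d \lor a) \land d) \leftrightarrow (f \to a)) \land e).
          branch 2.2.1 (add \lnot c):
            ○ open, literals {c=false, f=true}.
          branch 2.2.2 (add ((((d \lor a) \land d) \leftrightarrow (f \to a)) \land e)):
            ((((d \lor a) \land d) \leftrightarrow (f \to a)) \land e): α-rule — add (((d \lor a) \land d) \leftrightarrow (f \to a)), e.
            (((d \lor a) \land d) \leftrightarrow (f \to a)): β-rule — branch into ((d \lor a) \land d), (f \to a)  //  \lnot ((d \lor a) \land d), \lnot (f \to a).
              branch 2.2.2.1 (add ((d \lor a) \land d), (f \to a)):
                ((d \lor a) \land d): α-rule — add (d \lor a), d.
                (f \to a): β-rule — branch into \lnot f  //  a.
                  branch 2.2.2.1.1 (add \lnot f):
                    × closes — contains both f and \lnot f.
                  branch 2.2.2.1.2 (add a):
                    (d \lor a): β-rule — branch into d  //  a.
                      branch 2.2.2.1.2.1 (add d):
                        ○ open, literals {a=true, d=true, e=true, f=true}.
                      branch 2.2.2.1.2.2 (add a):
                        ○ open, literals {a=true, d=true, e=true, f=true}.
              branch 2.2.2.2 (add \lnot ((d \lor a) \land d), \lnot (f \to a)):
                \lnot (f \to a): α-rule — add f, \lnot a.
                \lnot ((d \lor a) \land d): β-rule — branch into \lnot (d \lor a)  //  \lnot d.
                  branch 2.2.2.2.1 (add \lnot (d \lor a)):
                    \lnot (d \lor a): α-rule — add \lnot d, \lnot a.
                    ○ open, literals {a=false, d=false, e=true, f=true}.
                  branch 2.2.2.2.2 (add \lnot d):
                    ○ open, literals {a=false, d=false, e=true, f=true}.
3 branches closed, 12 open.
Each open branch fixes some atoms; the unmentioned ones are free. Counting distinct full assignments: branch {b=true, d=true} (a, c, e, f) contributes 16 new; branch {c=false, d=true} (a, b, e, f) contributes 8 new; branch {d=true, e=true, f=false} (a, b, c) contributes 2 new; branch {a=true, d=true, e=true, f=false} (b, c) contributes 0 new; branch {a=true, d=true, e=true} (b, c, f) contributes 1 new; branch {a=true, d=true, e=true} (b, c, f) contributes 0 new; branch {b=true, f=true} (a, c, d, e) contributes 8 new; branch {c=false, f=true} (a, b, d, e) contributes 4 new; branch {a=true, d=true, e=true, f=true} (b, c) contributes 0 new; branch {a=true, d=true, e=true, f=true} (b, c) contributes 0 new; branch {a=false, d=false, e=true, f=true} (b, c) contributes 1 new; branch {a=false, d=false, e=true, f=true} (b, c) contributes 0 new. Total: 40.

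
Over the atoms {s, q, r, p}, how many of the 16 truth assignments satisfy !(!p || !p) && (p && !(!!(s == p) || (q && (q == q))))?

Initial set: {T (!(!p || !p) && (p && !(!!(s == p) || (q && (q == q)))))}.
T (!(!p || !p) && (p && !(!!(s == p) || (q && (q == q))))): α-rule — add T !(!p || !p), T (p && !(!!(s == p) || (q && (q == q)))).
T !(!p || !p): α-rule — add F !p, F !p.
T (p && !(!!(s == p) || (q && (q == q)))): α-rule — add T p, T !(!!(s == p) || (q && (q == q))).
T !(!!(s == p) || (q && (q == q))): α-rule — add F !!(s == p), F (q && (q == q)).
F !!(s == p): drop double negation, giving F (s == p).
F (q && (q == q)): β-rule — branch into F q  //  F (q == q).
  branch 1 (add F q):
    F (s == p): β-rule — branch into T s, F p  //  F s, T p.
      branch 1.1 (add T s, F p):
        × closes — contains both p and !p.
      branch 1.2 (add F s, T p):
        ○ open, literals {p=1, q=0, s=0}.
  branch 2 (add F (q == q)):
    F (s == p): β-rule — branch into T s, F p  //  F s, T p.
      branch 2.1 (add T s, F p):
        × closes — contains both p and !p.
      branch 2.2 (add F s, T p):
        F (q == q): β-rule — branch into T q, F q  //  F q, T q.
          branch 2.2.1 (add T q, F q):
            × closes — contains both q and !q.
          branch 2.2.2 (add F q, T q):
            × closes — contains both q and !q.
4 branches closed, 1 open.
Each open branch fixes some atoms; the unmentioned ones are free. Counting distinct full assignments: branch {p=1, q=0, s=0} (r) contributes 2 new. Total: 2.

2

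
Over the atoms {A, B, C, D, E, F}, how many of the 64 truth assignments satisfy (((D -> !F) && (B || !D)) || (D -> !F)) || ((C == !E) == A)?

56

Initial set: {((((D -> !F) && (B || !D)) || (D -> !F)) || ((C == !E) == A))}.
((((D -> !F) && (B || !D)) || (D -> !F)) || ((C == !E) == A)): β-rule — branch into (((D -> !F) && (B || !D)) || (D -> !F))  //  ((C == !E) == A).
  branch 1 (add (((D -> !F) && (B || !D)) || (D -> !F))):
    (((D -> !F) && (B || !D)) || (D -> !F)): β-rule — branch into ((D -> !F) && (B || !D))  //  (D -> !F).
      branch 1.1 (add ((D -> !F) && (B || !D))):
        ((D -> !F) && (B || !D)): α-rule — add (D -> !F), (B || !D).
        (D -> !F): β-rule — branch into !D  //  !F.
          branch 1.1.1 (add !D):
            (B || !D): β-rule — branch into B  //  !D.
              branch 1.1.1.1 (add B):
                ○ open, literals {B=1, D=0}.
              branch 1.1.1.2 (add !D):
                ○ open, literals {D=0}.
          branch 1.1.2 (add !F):
            (B || !D): β-rule — branch into B  //  !D.
              branch 1.1.2.1 (add B):
                ○ open, literals {B=1, F=0}.
              branch 1.1.2.2 (add !D):
                ○ open, literals {D=0, F=0}.
      branch 1.2 (add (D -> !F)):
        (D -> !F): β-rule — branch into !D  //  !F.
          branch 1.2.1 (add !D):
            ○ open, literals {D=0}.
          branch 1.2.2 (add !F):
            ○ open, literals {F=0}.
  branch 2 (add ((C == !E) == A)):
    ((C == !E) == A): β-rule — branch into (C == !E), A  //  !(C == !E), !A.
      branch 2.1 (add (C == !E), A):
        (C == !E): β-rule — branch into C, !E  //  !C, !!E.
          branch 2.1.1 (add C, !E):
            ○ open, literals {A=1, C=1, E=0}.
          branch 2.1.2 (add !C, !!E):
            ○ open, literals {A=1, C=0, E=1}.
      branch 2.2 (add !(C == !E), !A):
        !(C == !E): β-rule — branch into C, !!E  //  !C, !E.
          branch 2.2.1 (add C, !!E):
            ○ open, literals {A=0, C=1, E=1}.
          branch 2.2.2 (add !C, !E):
            ○ open, literals {A=0, C=0, E=0}.
0 branches closed, 10 open.
Each open branch fixes some atoms; the unmentioned ones are free. Counting distinct full assignments: branch {B=1, D=0} (A, C, E, F) contributes 16 new; branch {D=0} (A, B, C, E, F) contributes 16 new; branch {B=1, F=0} (A, C, D, E) contributes 8 new; branch {D=0, F=0} (A, B, C, E) contributes 0 new; branch {D=0} (A, B, C, E, F) contributes 0 new; branch {F=0} (A, B, C, D, E) contributes 8 new; branch {A=1, C=1, E=0} (B, D, F) contributes 2 new; branch {A=1, C=0, E=1} (B, D, F) contributes 2 new; branch {A=0, C=1, E=1} (B, D, F) contributes 2 new; branch {A=0, C=0, E=0} (B, D, F) contributes 2 new. Total: 56.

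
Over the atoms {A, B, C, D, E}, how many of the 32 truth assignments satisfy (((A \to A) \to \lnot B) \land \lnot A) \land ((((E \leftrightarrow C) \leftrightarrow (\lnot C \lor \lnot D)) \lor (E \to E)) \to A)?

0

Initial set: {((((A \to A) \to \lnot B) \land \lnot A) \land ((((E \leftrightarrow C) \leftrightarrow (\lnot C \lor \lnot D)) \lor (E \to E)) \to A))}.
((((A \to A) \to \lnot B) \land \lnot A) \land ((((E \leftrightarrow C) \leftrightarrow (\lnot C \lor \lnot D)) \lor (E \to E)) \to A)): α-rule — add (((A \to A) \to \lnot B) \land \lnot A), ((((E \leftrightarrow C) \leftrightarrow (\lnot C \lor \lnot D)) \lor (E \to E)) \to A).
(((A \to A) \to \lnot B) \land \lnot A): α-rule — add ((A \to A) \to \lnot B), \lnot A.
((((E \leftrightarrow C) \leftrightarrow (\lnot C \lor \lnot D)) \lor (E \to E)) \to A): β-rule — branch into \lnot (((E \leftrightarrow C) \leftrightarrow (\lnot C \lor \lnot D)) \lor (E \to E))  //  A.
  branch 1 (add \lnot (((E \leftrightarrow C) \leftrightarrow (\lnot C \lor \lnot D)) \lor (E \to E))):
    \lnot (((E \leftrightarrow C) \leftrightarrow (\lnot C \lor \lnot D)) \lor (E \to E)): α-rule — add \lnot ((E \leftrightarrow C) \leftrightarrow (\lnot C \lor \lnot D)), \lnot (E \to E).
    \lnot (E \to E): α-rule — add E, \lnot E.
    × closes — contains both E and \lnot E.
  branch 2 (add A):
    × closes — contains both A and \lnot A.
All 2 branches close.
No open branches: the formula has 0 satisfying assignments.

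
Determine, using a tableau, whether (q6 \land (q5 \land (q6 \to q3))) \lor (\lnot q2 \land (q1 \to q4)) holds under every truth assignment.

Not valid

Assume the negation and expand:
Initial set: {\lnot ((q6 \land (q5 \land (q6 \to q3))) \lor (\lnot q2 \land (q1 \to q4)))}.
\lnot ((q6 \land (q5 \land (q6 \to q3))) \lor (\lnot q2 \land (q1 \to q4))): α-rule — add \lnot (q6 \land (q5 \land (q6 \to q3))), \lnot (\lnot q2 \land (q1 \to q4)).
\lnot (q6 \land (q5 \land (q6 \to q3))): β-rule — branch into \lnot q6  //  \lnot (q5 \land (q6 \to q3)).
  branch 1 (add \lnot q6):
    \lnot (\lnot q2 \land (q1 \to q4)): β-rule — branch into \lnot \lnot q2  //  \lnot (q1 \to q4).
      branch 1.1 (add \lnot \lnot q2):
        ○ open, literals {q2=T, q6=F}.
      branch 1.2 (add \lnot (q1 \to q4)):
        \lnot (q1 \to q4): α-rule — add q1, \lnot q4.
        ○ open, literals {q1=T, q4=F, q6=F}.
  branch 2 (add \lnot (q5 \land (q6 \to q3))):
    \lnot (\lnot q2 \land (q1 \to q4)): β-rule — branch into \lnot \lnot q2  //  \lnot (q1 \to q4).
      branch 2.1 (add \lnot \lnot q2):
        \lnot (q5 \land (q6 \to q3)): β-rule — branch into \lnot q5  //  \lnot (q6 \to q3).
          branch 2.1.1 (add \lnot q5):
            ○ open, literals {q2=T, q5=F}.
          branch 2.1.2 (add \lnot (q6 \to q3)):
            \lnot (q6 \to q3): α-rule — add q6, \lnot q3.
            ○ open, literals {q2=T, q3=F, q6=T}.
      branch 2.2 (add \lnot (q1 \to q4)):
        \lnot (q1 \to q4): α-rule — add q1, \lnot q4.
        \lnot (q5 \land (q6 \to q3)): β-rule — branch into \lnot q5  //  \lnot (q6 \to q3).
          branch 2.2.1 (add \lnot q5):
            ○ open, literals {q1=T, q4=F, q5=F}.
          branch 2.2.2 (add \lnot (q6 \to q3)):
            \lnot (q6 \to q3): α-rule — add q6, \lnot q3.
            ○ open, literals {q1=T, q3=F, q4=F, q6=T}.
0 branches closed, 6 open.
An open branch gives a countermodel: q2=T, q6=F (unmentioned atoms arbitrary); under it the original formula is false.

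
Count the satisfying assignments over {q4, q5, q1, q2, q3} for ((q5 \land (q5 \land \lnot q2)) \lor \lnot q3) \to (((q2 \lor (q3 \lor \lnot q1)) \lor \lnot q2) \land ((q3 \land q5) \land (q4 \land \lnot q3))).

12

Initial set: {(((q5 \land (q5 \land \lnot q2)) \lor \lnot q3) \to (((q2 \lor (q3 \lor \lnot q1)) \lor \lnot q2) \land ((q3 \land q5) \land (q4 \land \lnot q3))))}.
(((q5 \land (q5 \land \lnot q2)) \lor \lnot q3) \to (((q2 \lor (q3 \lor \lnot q1)) \lor \lnot q2) \land ((q3 \land q5) \land (q4 \land \lnot q3)))): β-rule — branch into \lnot ((q5 \land (q5 \land \lnot q2)) \lor \lnot q3)  //  (((q2 \lor (q3 \lor \lnot q1)) \lor \lnot q2) \land ((q3 \land q5) \land (q4 \land \lnot q3))).
  branch 1 (add \lnot ((q5 \land (q5 \land \lnot q2)) \lor \lnot q3)):
    \lnot ((q5 \land (q5 \land \lnot q2)) \lor \lnot q3): α-rule — add \lnot (q5 \land (q5 \land \lnot q2)), \lnot \lnot q3.
    \lnot (q5 \land (q5 \land \lnot q2)): β-rule — branch into \lnot q5  //  \lnot (q5 \land \lnot q2).
      branch 1.1 (add \lnot q5):
        ○ open, literals {q3=1, q5=0}.
      branch 1.2 (add \lnot (q5 \land \lnot q2)):
        \lnot (q5 \land \lnot q2): β-rule — branch into \lnot q5  //  \lnot \lnot q2.
          branch 1.2.1 (add \lnot q5):
            ○ open, literals {q3=1, q5=0}.
          branch 1.2.2 (add \lnot \lnot q2):
            ○ open, literals {q2=1, q3=1}.
  branch 2 (add (((q2 \lor (q3 \lor \lnot q1)) \lor \lnot q2) \land ((q3 \land q5) \land (q4 \land \lnot q3)))):
    (((q2 \lor (q3 \lor \lnot q1)) \lor \lnot q2) \land ((q3 \land q5) \land (q4 \land \lnot q3))): α-rule — add ((q2 \lor (q3 \lor \lnot q1)) \lor \lnot q2), ((q3 \land q5) \land (q4 \land \lnot q3)).
    ((q3 \land q5) \land (q4 \land \lnot q3)): α-rule — add (q3 \land q5), (q4 \land \lnot q3).
    (q3 \land q5): α-rule — add q3, q5.
    (q4 \land \lnot q3): α-rule — add q4, \lnot q3.
    × closes — contains both q3 and \lnot q3.
1 branch closed, 3 open.
Each open branch fixes some atoms; the unmentioned ones are free. Counting distinct full assignments: branch {q3=1, q5=0} (q4, q1, q2) contributes 8 new; branch {q3=1, q5=0} (q4, q1, q2) contributes 0 new; branch {q2=1, q3=1} (q4, q5, q1) contributes 4 new. Total: 12.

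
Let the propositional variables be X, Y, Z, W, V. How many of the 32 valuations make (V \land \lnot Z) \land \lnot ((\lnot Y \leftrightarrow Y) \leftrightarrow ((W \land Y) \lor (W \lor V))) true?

8

Initial set: {((V \land \lnot Z) \land \lnot ((\lnot Y \leftrightarrow Y) \leftrightarrow ((W \land Y) \lor (W \lor V))))}.
((V \land \lnot Z) \land \lnot ((\lnot Y \leftrightarrow Y) \leftrightarrow ((W \land Y) \lor (W \lor V)))): α-rule — add (V \land \lnot Z), \lnot ((\lnot Y \leftrightarrow Y) \leftrightarrow ((W \land Y) \lor (W \lor V))).
(V \land \lnot Z): α-rule — add V, \lnot Z.
\lnot ((\lnot Y \leftrightarrow Y) \leftrightarrow ((W \land Y) \lor (W \lor V))): β-rule — branch into (\lnot Y \leftrightarrow Y), \lnot ((W \land Y) \lor (W \lor V))  //  \lnot (\lnot Y \leftrightarrow Y), ((W \land Y) \lor (W \lor V)).
  branch 1 (add (\lnot Y \leftrightarrow Y), \lnot ((W \land Y) \lor (W \lor V))):
    \lnot ((W \land Y) \lor (W \lor V)): α-rule — add \lnot (W \land Y), \lnot (W \lor V).
    \lnot (W \lor V): α-rule — add \lnot W, \lnot V.
    × closes — contains both V and \lnot V.
  branch 2 (add \lnot (\lnot Y \leftrightarrow Y), ((W \land Y) \lor (W \lor V))):
    \lnot (\lnot Y \leftrightarrow Y): β-rule — branch into \lnot Y, \lnot Y  //  \lnot \lnot Y, Y.
      branch 2.1 (add \lnot Y, \lnot Y):
        ((W \land Y) \lor (W \lor V)): β-rule — branch into (W \land Y)  //  (W \lor V).
          branch 2.1.1 (add (W \land Y)):
            (W \land Y): α-rule — add W, Y.
            × closes — contains both Y and \lnot Y.
          branch 2.1.2 (add (W \lor V)):
            (W \lor V): β-rule — branch into W  //  V.
              branch 2.1.2.1 (add W):
                ○ open, literals {V=true, W=true, Y=false, Z=false}.
              branch 2.1.2.2 (add V):
                ○ open, literals {V=true, Y=false, Z=false}.
      branch 2.2 (add \lnot \lnot Y, Y):
        ((W \land Y) \lor (W \lor V)): β-rule — branch into (W \land Y)  //  (W \lor V).
          branch 2.2.1 (add (W \land Y)):
            (W \land Y): α-rule — add W, Y.
            ○ open, literals {V=true, W=true, Y=true, Z=false}.
          branch 2.2.2 (add (W \lor V)):
            (W \lor V): β-rule — branch into W  //  V.
              branch 2.2.2.1 (add W):
                ○ open, literals {V=true, W=true, Y=true, Z=false}.
              branch 2.2.2.2 (add V):
                ○ open, literals {V=true, Y=true, Z=false}.
2 branches closed, 5 open.
Each open branch fixes some atoms; the unmentioned ones are free. Counting distinct full assignments: branch {V=true, W=true, Y=false, Z=false} (X) contributes 2 new; branch {V=true, Y=false, Z=false} (X, W) contributes 2 new; branch {V=true, W=true, Y=true, Z=false} (X) contributes 2 new; branch {V=true, W=true, Y=true, Z=false} (X) contributes 0 new; branch {V=true, Y=true, Z=false} (X, W) contributes 2 new. Total: 8.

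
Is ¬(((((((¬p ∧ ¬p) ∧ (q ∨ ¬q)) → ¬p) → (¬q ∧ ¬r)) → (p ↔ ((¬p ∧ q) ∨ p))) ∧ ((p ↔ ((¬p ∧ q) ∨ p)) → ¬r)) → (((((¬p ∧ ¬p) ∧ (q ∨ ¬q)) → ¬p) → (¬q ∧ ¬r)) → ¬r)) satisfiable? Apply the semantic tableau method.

Initial set: {¬(((((((¬p ∧ ¬p) ∧ (q ∨ ¬q)) → ¬p) → (¬q ∧ ¬r)) → (p ↔ ((¬p ∧ q) ∨ p))) ∧ ((p ↔ ((¬p ∧ q) ∨ p)) → ¬r)) → (((((¬p ∧ ¬p) ∧ (q ∨ ¬q)) → ¬p) → (¬q ∧ ¬r)) → ¬r))}.
¬(((((((¬p ∧ ¬p) ∧ (q ∨ ¬q)) → ¬p) → (¬q ∧ ¬r)) → (p ↔ ((¬p ∧ q) ∨ p))) ∧ ((p ↔ ((¬p ∧ q) ∨ p)) → ¬r)) → (((((¬p ∧ ¬p) ∧ (q ∨ ¬q)) → ¬p) → (¬q ∧ ¬r)) → ¬r)): α-rule — add ((((((¬p ∧ ¬p) ∧ (q ∨ ¬q)) → ¬p) → (¬q ∧ ¬r)) → (p ↔ ((¬p ∧ q) ∨ p))) ∧ ((p ↔ ((¬p ∧ q) ∨ p)) → ¬r)), ¬(((((¬p ∧ ¬p) ∧ (q ∨ ¬q)) → ¬p) → (¬q ∧ ¬r)) → ¬r).
((((((¬p ∧ ¬p) ∧ (q ∨ ¬q)) → ¬p) → (¬q ∧ ¬r)) → (p ↔ ((¬p ∧ q) ∨ p))) ∧ ((p ↔ ((¬p ∧ q) ∨ p)) → ¬r)): α-rule — add (((((¬p ∧ ¬p) ∧ (q ∨ ¬q)) → ¬p) → (¬q ∧ ¬r)) → (p ↔ ((¬p ∧ q) ∨ p))), ((p ↔ ((¬p ∧ q) ∨ p)) → ¬r).
¬(((((¬p ∧ ¬p) ∧ (q ∨ ¬q)) → ¬p) → (¬q ∧ ¬r)) → ¬r): α-rule — add ((((¬p ∧ ¬p) ∧ (q ∨ ¬q)) → ¬p) → (¬q ∧ ¬r)), ¬¬r.
(((((¬p ∧ ¬p) ∧ (q ∨ ¬q)) → ¬p) → (¬q ∧ ¬r)) → (p ↔ ((¬p ∧ q) ∨ p))): β-rule — branch into ¬((((¬p ∧ ¬p) ∧ (q ∨ ¬q)) → ¬p) → (¬q ∧ ¬r))  //  (p ↔ ((¬p ∧ q) ∨ p)).
  branch 1 (add ¬((((¬p ∧ ¬p) ∧ (q ∨ ¬q)) → ¬p) → (¬q ∧ ¬r))):
    ¬((((¬p ∧ ¬p) ∧ (q ∨ ¬q)) → ¬p) → (¬q ∧ ¬r)): α-rule — add (((¬p ∧ ¬p) ∧ (q ∨ ¬q)) → ¬p), ¬(¬q ∧ ¬r).
    ((p ↔ ((¬p ∧ q) ∨ p)) → ¬r): β-rule — branch into ¬(p ↔ ((¬p ∧ q) ∨ p))  //  ¬r.
      branch 1.1 (add ¬(p ↔ ((¬p ∧ q) ∨ p))):
        ((((¬p ∧ ¬p) ∧ (q ∨ ¬q)) → ¬p) → (¬q ∧ ¬r)): β-rule — branch into ¬(((¬p ∧ ¬p) ∧ (q ∨ ¬q)) → ¬p)  //  (¬q ∧ ¬r).
          branch 1.1.1 (add ¬(((¬p ∧ ¬p) ∧ (q ∨ ¬q)) → ¬p)):
            ¬(((¬p ∧ ¬p) ∧ (q ∨ ¬q)) → ¬p): α-rule — add ((¬p ∧ ¬p) ∧ (q ∨ ¬q)), ¬¬p.
            ((¬p ∧ ¬p) ∧ (q ∨ ¬q)): α-rule — add (¬p ∧ ¬p), (q ∨ ¬q).
            (¬p ∧ ¬p): α-rule — add ¬p, ¬p.
            × closes — contains both p and ¬p.
          branch 1.1.2 (add (¬q ∧ ¬r)):
            (¬q ∧ ¬r): α-rule — add ¬q, ¬r.
            × closes — contains both r and ¬r.
      branch 1.2 (add ¬r):
        × closes — contains both r and ¬r.
  branch 2 (add (p ↔ ((¬p ∧ q) ∨ p))):
    ((p ↔ ((¬p ∧ q) ∨ p)) → ¬r): β-rule — branch into ¬(p ↔ ((¬p ∧ q) ∨ p))  //  ¬r.
      branch 2.1 (add ¬(p ↔ ((¬p ∧ q) ∨ p))):
        ((((¬p ∧ ¬p) ∧ (q ∨ ¬q)) → ¬p) → (¬q ∧ ¬r)): β-rule — branch into ¬(((¬p ∧ ¬p) ∧ (q ∨ ¬q)) → ¬p)  //  (¬q ∧ ¬r).
          branch 2.1.1 (add ¬(((¬p ∧ ¬p) ∧ (q ∨ ¬q)) → ¬p)):
            ¬(((¬p ∧ ¬p) ∧ (q ∨ ¬q)) → ¬p): α-rule — add ((¬p ∧ ¬p) ∧ (q ∨ ¬q)), ¬¬p.
            ((¬p ∧ ¬p) ∧ (q ∨ ¬q)): α-rule — add (¬p ∧ ¬p), (q ∨ ¬q).
            (¬p ∧ ¬p): α-rule — add ¬p, ¬p.
            × closes — contains both p and ¬p.
          branch 2.1.2 (add (¬q ∧ ¬r)):
            (¬q ∧ ¬r): α-rule — add ¬q, ¬r.
            × closes — contains both r and ¬r.
      branch 2.2 (add ¬r):
        × closes — contains both r and ¬r.
All 6 branches close.
Every branch closed; the formula is unsatisfiable.

Unsatisfiable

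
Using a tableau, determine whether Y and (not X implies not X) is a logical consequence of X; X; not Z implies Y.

Initial set: {X; X; (not Z implies Y); not (Y and (not X implies not X))}.
(not Z implies Y): β-rule — branch into not not Z  //  Y.
  branch 1 (add not not Z):
    not (Y and (not X implies not X)): β-rule — branch into not Y  //  not (not X implies not X).
      branch 1.1 (add not Y):
        ○ open, literals {X=1, Y=0, Z=1}.
      branch 1.2 (add not (not X implies not X)):
        not (not X implies not X): α-rule — add not X, not not X.
        × closes — contains both X and not X.
  branch 2 (add Y):
    not (Y and (not X implies not X)): β-rule — branch into not Y  //  not (not X implies not X).
      branch 2.1 (add not Y):
        × closes — contains both Y and not Y.
      branch 2.2 (add not (not X implies not X)):
        not (not X implies not X): α-rule — add not X, not not X.
        × closes — contains both X and not X.
3 branches closed, 1 open.
An open branch gives a countermodel: X=1, Y=0, Z=1 (unmentioned atoms arbitrary); the premises hold there but the conclusion fails.

No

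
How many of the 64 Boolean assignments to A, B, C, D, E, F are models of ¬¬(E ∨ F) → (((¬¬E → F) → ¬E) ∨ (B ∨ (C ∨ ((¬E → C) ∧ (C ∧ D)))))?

60

Initial set: {(¬¬(E ∨ F) → (((¬¬E → F) → ¬E) ∨ (B ∨ (C ∨ ((¬E → C) ∧ (C ∧ D))))))}.
(¬¬(E ∨ F) → (((¬¬E → F) → ¬E) ∨ (B ∨ (C ∨ ((¬E → C) ∧ (C ∧ D)))))): β-rule — branch into ¬¬¬(E ∨ F)  //  (((¬¬E → F) → ¬E) ∨ (B ∨ (C ∨ ((¬E → C) ∧ (C ∧ D))))).
  branch 1 (add ¬¬¬(E ∨ F)):
    ¬¬¬(E ∨ F): drop double negation, giving ¬(E ∨ F).
    ¬(E ∨ F): α-rule — add ¬E, ¬F.
    ○ open, literals {E=0, F=0}.
  branch 2 (add (((¬¬E → F) → ¬E) ∨ (B ∨ (C ∨ ((¬E → C) ∧ (C ∧ D)))))):
    (((¬¬E → F) → ¬E) ∨ (B ∨ (C ∨ ((¬E → C) ∧ (C ∧ D))))): β-rule — branch into ((¬¬E → F) → ¬E)  //  (B ∨ (C ∨ ((¬E → C) ∧ (C ∧ D)))).
      branch 2.1 (add ((¬¬E → F) → ¬E)):
        ((¬¬E → F) → ¬E): β-rule — branch into ¬(¬¬E → F)  //  ¬E.
          branch 2.1.1 (add ¬(¬¬E → F)):
            ¬(¬¬E → F): α-rule — add ¬¬E, ¬F.
            ¬¬E: drop double negation, giving E.
            ○ open, literals {E=1, F=0}.
          branch 2.1.2 (add ¬E):
            ○ open, literals {E=0}.
      branch 2.2 (add (B ∨ (C ∨ ((¬E → C) ∧ (C ∧ D))))):
        (B ∨ (C ∨ ((¬E → C) ∧ (C ∧ D)))): β-rule — branch into B  //  (C ∨ ((¬E → C) ∧ (C ∧ D))).
          branch 2.2.1 (add B):
            ○ open, literals {B=1}.
          branch 2.2.2 (add (C ∨ ((¬E → C) ∧ (C ∧ D)))):
            (C ∨ ((¬E → C) ∧ (C ∧ D))): β-rule — branch into C  //  ((¬E → C) ∧ (C ∧ D)).
              branch 2.2.2.1 (add C):
                ○ open, literals {C=1}.
              branch 2.2.2.2 (add ((¬E → C) ∧ (C ∧ D))):
                ((¬E → C) ∧ (C ∧ D)): α-rule — add (¬E → C), (C ∧ D).
                (C ∧ D): α-rule — add C, D.
                (¬E → C): β-rule — branch into ¬¬E  //  C.
                  branch 2.2.2.2.1 (add ¬¬E):
                    ○ open, literals {C=1, D=1, E=1}.
                  branch 2.2.2.2.2 (add C):
                    ○ open, literals {C=1, D=1}.
0 branches closed, 7 open.
Each open branch fixes some atoms; the unmentioned ones are free. Counting distinct full assignments: branch {E=0, F=0} (A, B, C, D) contributes 16 new; branch {E=1, F=0} (A, B, C, D) contributes 16 new; branch {E=0} (A, B, C, D, F) contributes 16 new; branch {B=1} (A, C, D, E, F) contributes 8 new; branch {C=1} (A, B, D, E, F) contributes 4 new; branch {C=1, D=1, E=1} (A, B, F) contributes 0 new; branch {C=1, D=1} (A, B, E, F) contributes 0 new. Total: 60.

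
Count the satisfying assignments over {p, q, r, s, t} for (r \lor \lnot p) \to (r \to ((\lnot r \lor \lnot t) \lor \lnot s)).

Initial set: {((r \lor \lnot p) \to (r \to ((\lnot r \lor \lnot t) \lor \lnot s)))}.
((r \lor \lnot p) \to (r \to ((\lnot r \lor \lnot t) \lor \lnot s))): β-rule — branch into \lnot (r \lor \lnot p)  //  (r \to ((\lnot r \lor \lnot t) \lor \lnot s)).
  branch 1 (add \lnot (r \lor \lnot p)):
    \lnot (r \lor \lnot p): α-rule — add \lnot r, \lnot \lnot p.
    ○ open, literals {p=true, r=false}.
  branch 2 (add (r \to ((\lnot r \lor \lnot t) \lor \lnot s))):
    (r \to ((\lnot r \lor \lnot t) \lor \lnot s)): β-rule — branch into \lnot r  //  ((\lnot r \lor \lnot t) \lor \lnot s).
      branch 2.1 (add \lnot r):
        ○ open, literals {r=false}.
      branch 2.2 (add ((\lnot r \lor \lnot t) \lor \lnot s)):
        ((\lnot r \lor \lnot t) \lor \lnot s): β-rule — branch into (\lnot r \lor \lnot t)  //  \lnot s.
          branch 2.2.1 (add (\lnot r \lor \lnot t)):
            (\lnot r \lor \lnot t): β-rule — branch into \lnot r  //  \lnot t.
              branch 2.2.1.1 (add \lnot r):
                ○ open, literals {r=false}.
              branch 2.2.1.2 (add \lnot t):
                ○ open, literals {t=false}.
          branch 2.2.2 (add \lnot s):
            ○ open, literals {s=false}.
0 branches closed, 5 open.
Each open branch fixes some atoms; the unmentioned ones are free. Counting distinct full assignments: branch {p=true, r=false} (q, s, t) contributes 8 new; branch {r=false} (p, q, s, t) contributes 8 new; branch {r=false} (p, q, s, t) contributes 0 new; branch {t=false} (p, q, r, s) contributes 8 new; branch {s=false} (p, q, r, t) contributes 4 new. Total: 28.

28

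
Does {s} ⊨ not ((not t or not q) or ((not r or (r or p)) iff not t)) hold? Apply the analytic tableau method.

No

Initial set: {T s; F not ((not t or not q) or ((not r or (r or p)) iff not t))}.
F not ((not t or not q) or ((not r or (r or p)) iff not t)): β-rule — branch into T (not t or not q)  //  T ((not r or (r or p)) iff not t).
  branch 1 (add T (not t or not q)):
    T (not t or not q): β-rule — branch into T not t  //  T not q.
      branch 1.1 (add T not t):
        ○ open, literals {s=1, t=0}.
      branch 1.2 (add T not q):
        ○ open, literals {q=0, s=1}.
  branch 2 (add T ((not r or (r or p)) iff not t)):
    T ((not r or (r or p)) iff not t): β-rule — branch into T (not r or (r or p)), T not t  //  F (not r or (r or p)), F not t.
      branch 2.1 (add T (not r or (r or p)), T not t):
        T (not r or (r or p)): β-rule — branch into T not r  //  T (r or p).
          branch 2.1.1 (add T not r):
            ○ open, literals {r=0, s=1, t=0}.
          branch 2.1.2 (add T (r or p)):
            T (r or p): β-rule — branch into T r  //  T p.
              branch 2.1.2.1 (add T r):
                ○ open, literals {r=1, s=1, t=0}.
              branch 2.1.2.2 (add T p):
                ○ open, literals {p=1, s=1, t=0}.
      branch 2.2 (add F (not r or (r or p)), F not t):
        F (not r or (r or p)): α-rule — add F not r, F (r or p).
        F (r or p): α-rule — add F r, F p.
        × closes — contains both r and not r.
1 branch closed, 5 open.
An open branch gives a countermodel: s=1, t=0 (unmentioned atoms arbitrary); the premises hold there but the conclusion fails.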